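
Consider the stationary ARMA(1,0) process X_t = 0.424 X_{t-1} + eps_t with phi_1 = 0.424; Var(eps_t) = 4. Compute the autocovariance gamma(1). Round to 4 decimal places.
\gamma(1) = 2.0677

Multiply the model equation by X_{t-k} and take expectations. With theta_0 = psi_0 = 1 and psi_j the MA(infinity) weights, this gives
  gamma(k) - sum_i phi_i gamma(k-i) = c_k,
  c_k = sigma^2 * sum_{j=k..q} theta_j psi_{j-k}   (c_k = 0 for k > q),
using gamma(-m) = gamma(m).
Pure AR (q = 0): c_0 = sigma^2 = 4, c_k = 0 for k >= 1.
Equations for k = 0 and k = 1 (AR order 1):
  gamma(0) = phi_1 gamma(1) + c_0
  gamma(1) = phi_1 gamma(0) + c_1
Substituting the second into the first: gamma(0) (1 - phi_1^2) = c_0 + phi_1 c_1, so
  gamma(0) = c_0 / (1 - phi_1^2) = 4 / (1 - (0.424)^2) = 4 / 0.820224 = 4.876717.
  gamma(1) = phi_1 gamma(0) = (0.424)(4.876717) = 2.067728.
Therefore gamma(1) = 2.0677 (to 4 decimal places).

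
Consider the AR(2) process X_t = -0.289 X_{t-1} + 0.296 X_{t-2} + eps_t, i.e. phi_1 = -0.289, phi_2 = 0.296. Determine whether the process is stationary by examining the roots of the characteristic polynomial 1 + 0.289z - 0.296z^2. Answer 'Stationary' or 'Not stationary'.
\text{Stationary}

The AR(p) characteristic polynomial is P(z) = 1 + 0.289z - 0.296z^2.
Stationarity requires all roots to lie outside the unit circle, i.e. |z| > 1 for every root.
Set 1 + (0.289) z + (-0.296) z^2 = 0, i.e. a z^2 + b z + c = 0 with a = -0.296, b = 0.289, c = 1.
Discriminant D = b^2 - 4ac = (0.289)^2 - 4*(-0.296)*1 = 0.083521 - (-1.184) = 1.267521.
D >= 0, so the roots are real: z = (-b +/- sqrt(D)) / (2a) = (-0.289 +/- 1.125842) / (-0.592).
  z_1 = (-0.289 + 1.125842) / (-0.592) = -1.4136,   |z_1| = 1.4136.
  z_2 = (-0.289 - 1.125842) / (-0.592) = 2.3899,   |z_2| = 2.3899.
Moduli of all roots: 1.4136, 2.3899.
All moduli strictly greater than 1? Yes.
Verdict: Stationary.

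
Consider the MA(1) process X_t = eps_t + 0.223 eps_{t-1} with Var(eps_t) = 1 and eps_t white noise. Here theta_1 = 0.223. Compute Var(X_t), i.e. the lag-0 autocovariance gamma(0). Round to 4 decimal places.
\gamma(0) = 1.0497

For an MA(q) process X_t = eps_t + sum_i theta_i eps_{t-i} with
Var(eps_t) = sigma^2, the variance is
  gamma(0) = sigma^2 * (1 + sum_i theta_i^2).
  sum_i theta_i^2 = (0.223)^2 = 0.049729.
  gamma(0) = 1 * (1 + 0.049729) = 1 * 1.049729 = 1.049729, which rounds to 1.0497.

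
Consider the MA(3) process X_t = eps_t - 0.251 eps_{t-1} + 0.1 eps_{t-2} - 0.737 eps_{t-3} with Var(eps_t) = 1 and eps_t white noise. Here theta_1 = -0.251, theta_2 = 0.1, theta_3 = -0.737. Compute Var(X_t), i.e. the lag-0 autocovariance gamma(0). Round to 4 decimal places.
\gamma(0) = 1.6162

For an MA(q) process X_t = eps_t + sum_i theta_i eps_{t-i} with
Var(eps_t) = sigma^2, the variance is
  gamma(0) = sigma^2 * (1 + sum_i theta_i^2).
  sum_i theta_i^2 = (-0.251)^2 + (0.1)^2 + (-0.737)^2 = 0.063001 + 0.01 + 0.543169 = 0.61617.
  gamma(0) = 1 * (1 + 0.61617) = 1 * 1.61617 = 1.61617, which rounds to 1.6162.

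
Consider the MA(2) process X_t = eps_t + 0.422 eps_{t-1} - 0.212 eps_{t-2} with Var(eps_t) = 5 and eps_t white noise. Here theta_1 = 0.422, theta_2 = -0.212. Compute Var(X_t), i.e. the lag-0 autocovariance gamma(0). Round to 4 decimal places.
\gamma(0) = 6.1151

For an MA(q) process X_t = eps_t + sum_i theta_i eps_{t-i} with
Var(eps_t) = sigma^2, the variance is
  gamma(0) = sigma^2 * (1 + sum_i theta_i^2).
  sum_i theta_i^2 = (0.422)^2 + (-0.212)^2 = 0.178084 + 0.044944 = 0.223028.
  gamma(0) = 5 * (1 + 0.223028) = 5 * 1.223028 = 6.11514, which rounds to 6.1151.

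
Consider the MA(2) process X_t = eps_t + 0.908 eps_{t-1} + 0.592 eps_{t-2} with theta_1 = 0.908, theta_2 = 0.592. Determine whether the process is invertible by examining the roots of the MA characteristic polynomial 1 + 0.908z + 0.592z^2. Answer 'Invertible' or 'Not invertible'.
\text{Invertible}

The MA(q) characteristic polynomial is P(z) = 1 + 0.908z + 0.592z^2.
Invertibility requires all roots to lie outside the unit circle, i.e. |z| > 1 for every root.
Set 1 + (0.908) z + (0.592) z^2 = 0, i.e. a z^2 + b z + c = 0 with a = 0.592, b = 0.908, c = 1.
Discriminant D = b^2 - 4ac = (0.908)^2 - 4*(0.592)*1 = 0.824464 - (2.368) = -1.543536.
D < 0, so the roots are the complex-conjugate pair z = (-b +/- i sqrt(-D)) / (2a) = -0.7669 +/- 1.0493i.
For a conjugate pair |z|^2 = z * conj(z) = (product of roots) = c/a = 1/(0.592) = 1.689189, so |z| = sqrt(1.689189) = 1.2997 for both roots.
Moduli of all roots: 1.2997, 1.2997.
All moduli strictly greater than 1? Yes.
Verdict: Invertible.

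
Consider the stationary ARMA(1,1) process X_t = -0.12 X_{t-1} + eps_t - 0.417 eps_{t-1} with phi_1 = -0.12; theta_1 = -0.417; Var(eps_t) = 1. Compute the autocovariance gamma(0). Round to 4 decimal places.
\gamma(0) = 1.2926

Multiply the model equation by X_{t-k} and take expectations. With theta_0 = psi_0 = 1 and psi_j the MA(infinity) weights, this gives
  gamma(k) - sum_i phi_i gamma(k-i) = c_k,
  c_k = sigma^2 * sum_{j=k..q} theta_j psi_{j-k}   (c_k = 0 for k > q),
using gamma(-m) = gamma(m).
psi-weights needed (psi_j = theta_j + sum_i phi_i psi_{j-i}):
  psi_1 = theta_1 + phi_1 = -0.417 + (-0.12) = -0.537
Right-hand sides:
  c_0 = sigma^2 (1 + theta_1 psi_1) = 1 * (1 + (-0.417)(-0.537)) = 1 * 1.223929 = 1.223929
  c_1 = sigma^2 theta_1 = 1 * (-0.417) = -0.417
  c_2 = 0
Equations for k = 0 and k = 1 (AR order 1):
  gamma(0) = phi_1 gamma(1) + c_0
  gamma(1) = phi_1 gamma(0) + c_1
Substituting the second into the first: gamma(0) (1 - phi_1^2) = c_0 + phi_1 c_1, so
  gamma(0) = (c_0 + phi_1 c_1) / (1 - phi_1^2) = (1.223929 + (-0.12)(-0.417)) / (1 - (-0.12)^2) = 1.273969 / 0.9856 = 1.292582.
Therefore gamma(0) = 1.2926 (to 4 decimal places).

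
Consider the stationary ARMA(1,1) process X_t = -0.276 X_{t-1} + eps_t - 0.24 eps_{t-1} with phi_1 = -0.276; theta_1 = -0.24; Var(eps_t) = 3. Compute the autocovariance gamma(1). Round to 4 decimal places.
\gamma(1) = -1.7866

Multiply the model equation by X_{t-k} and take expectations. With theta_0 = psi_0 = 1 and psi_j the MA(infinity) weights, this gives
  gamma(k) - sum_i phi_i gamma(k-i) = c_k,
  c_k = sigma^2 * sum_{j=k..q} theta_j psi_{j-k}   (c_k = 0 for k > q),
using gamma(-m) = gamma(m).
psi-weights needed (psi_j = theta_j + sum_i phi_i psi_{j-i}):
  psi_1 = theta_1 + phi_1 = -0.24 + (-0.276) = -0.516
Right-hand sides:
  c_0 = sigma^2 (1 + theta_1 psi_1) = 3 * (1 + (-0.24)(-0.516)) = 3 * 1.12384 = 3.37152
  c_1 = sigma^2 theta_1 = 3 * (-0.24) = -0.72
  c_2 = 0
Equations for k = 0 and k = 1 (AR order 1):
  gamma(0) = phi_1 gamma(1) + c_0
  gamma(1) = phi_1 gamma(0) + c_1
Substituting the second into the first: gamma(0) (1 - phi_1^2) = c_0 + phi_1 c_1, so
  gamma(0) = (c_0 + phi_1 c_1) / (1 - phi_1^2) = (3.37152 + (-0.276)(-0.72)) / (1 - (-0.276)^2) = 3.57024 / 0.923824 = 3.864632.
  gamma(1) = phi_1 gamma(0) + c_1 = (-0.276)(3.864632) + (-0.72) = -1.786638.
Therefore gamma(1) = -1.7866 (to 4 decimal places).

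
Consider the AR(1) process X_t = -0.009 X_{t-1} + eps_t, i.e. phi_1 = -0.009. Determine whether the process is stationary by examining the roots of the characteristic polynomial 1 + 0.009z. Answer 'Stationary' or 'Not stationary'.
\text{Stationary}

The AR(p) characteristic polynomial is P(z) = 1 + 0.009z.
Stationarity requires all roots to lie outside the unit circle, i.e. |z| > 1 for every root.
This is linear in z: 1 + (0.009) z = 0  =>  z = -1/(0.009) = -111.111111,  |z| = 111.111111.
Moduli of all roots: 111.1111.
All moduli strictly greater than 1? Yes.
Verdict: Stationary.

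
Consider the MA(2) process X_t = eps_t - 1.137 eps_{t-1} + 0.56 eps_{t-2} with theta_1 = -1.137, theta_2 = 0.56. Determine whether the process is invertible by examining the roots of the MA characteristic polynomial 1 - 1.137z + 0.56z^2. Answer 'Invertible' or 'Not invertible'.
\text{Invertible}

The MA(q) characteristic polynomial is P(z) = 1 - 1.137z + 0.56z^2.
Invertibility requires all roots to lie outside the unit circle, i.e. |z| > 1 for every root.
Set 1 + (-1.137) z + (0.56) z^2 = 0, i.e. a z^2 + b z + c = 0 with a = 0.56, b = -1.137, c = 1.
Discriminant D = b^2 - 4ac = (-1.137)^2 - 4*(0.56)*1 = 1.292769 - (2.24) = -0.947231.
D < 0, so the roots are the complex-conjugate pair z = (-b +/- i sqrt(-D)) / (2a) = 1.0152 +/- 0.869i.
For a conjugate pair |z|^2 = z * conj(z) = (product of roots) = c/a = 1/(0.56) = 1.785714, so |z| = sqrt(1.785714) = 1.3363 for both roots.
Moduli of all roots: 1.3363, 1.3363.
All moduli strictly greater than 1? Yes.
Verdict: Invertible.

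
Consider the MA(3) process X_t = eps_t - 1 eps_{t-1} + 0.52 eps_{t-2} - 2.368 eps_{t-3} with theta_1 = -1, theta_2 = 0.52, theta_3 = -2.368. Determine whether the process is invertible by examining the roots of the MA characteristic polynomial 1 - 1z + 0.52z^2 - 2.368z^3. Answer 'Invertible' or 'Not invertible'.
\text{Not invertible}

The MA(q) characteristic polynomial is P(z) = 1 - 1z + 0.52z^2 - 2.368z^3.
Invertibility requires all roots to lie outside the unit circle, i.e. |z| > 1 for every root.
Degree 3: look for a simple real root z0 first, then factor out (1 - z/z0) and solve the remaining quadratic.
Testing z0 = 0.625: P(0.625) = 1 + (-1)(0.625) + (0.52)(0.625)^2 + (-2.368)(0.625)^3
  = 1 + (-0.625) + (0.203125) + (-0.578125) = 0.  So z_0 = 0.625 is a root, |z_0| = 0.625.
Divide out the factor (1 - 1.6 z) = (1 - z/z0) (since 1/z0 = 1.6):
  P(z) = (1 - 1.6 z)(1 + (0.6) z + (1.48) z^2)
  [check: z-coef 0.6 - (1.6) = -1; z^2-coef 1.48 - (1.6)(0.6) = 0.52; z^3-coef -(1.6)(1.48) = -2.368.]
Remaining roots from the quadratic factor 1 + (0.6) z + (1.48) z^2:
  Set 1 + (0.6) z + (1.48) z^2 = 0, i.e. a z^2 + b z + c = 0 with a = 1.48, b = 0.6, c = 1.
  Discriminant D = b^2 - 4ac = (0.6)^2 - 4*(1.48)*1 = 0.36 - (5.92) = -5.56.
  D < 0, so the roots are the complex-conjugate pair z = (-b +/- i sqrt(-D)) / (2a) = -0.2027 +/- 0.7966i.
  For a conjugate pair |z|^2 = z * conj(z) = (product of roots) = c/a = 1/(1.48) = 0.675676, so |z| = sqrt(0.675676) = 0.822 for both roots.
Moduli of all roots: 0.6250, 0.8220, 0.8220.
All moduli strictly greater than 1? No.
Verdict: Not invertible.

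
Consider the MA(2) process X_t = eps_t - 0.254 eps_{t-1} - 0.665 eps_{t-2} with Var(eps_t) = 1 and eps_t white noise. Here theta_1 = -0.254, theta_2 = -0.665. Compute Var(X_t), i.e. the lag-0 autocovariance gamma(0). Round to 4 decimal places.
\gamma(0) = 1.5067

For an MA(q) process X_t = eps_t + sum_i theta_i eps_{t-i} with
Var(eps_t) = sigma^2, the variance is
  gamma(0) = sigma^2 * (1 + sum_i theta_i^2).
  sum_i theta_i^2 = (-0.254)^2 + (-0.665)^2 = 0.064516 + 0.442225 = 0.506741.
  gamma(0) = 1 * (1 + 0.506741) = 1 * 1.506741 = 1.506741, which rounds to 1.5067.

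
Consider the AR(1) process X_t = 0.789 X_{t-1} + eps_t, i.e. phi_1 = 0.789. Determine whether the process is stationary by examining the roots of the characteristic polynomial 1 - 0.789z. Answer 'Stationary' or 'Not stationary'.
\text{Stationary}

The AR(p) characteristic polynomial is P(z) = 1 - 0.789z.
Stationarity requires all roots to lie outside the unit circle, i.e. |z| > 1 for every root.
This is linear in z: 1 + (-0.789) z = 0  =>  z = -1/(-0.789) = 1.267427,  |z| = 1.267427.
Moduli of all roots: 1.2674.
All moduli strictly greater than 1? Yes.
Verdict: Stationary.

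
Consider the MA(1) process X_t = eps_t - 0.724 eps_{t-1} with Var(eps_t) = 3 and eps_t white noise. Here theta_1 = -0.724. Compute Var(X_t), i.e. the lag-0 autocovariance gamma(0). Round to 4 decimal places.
\gamma(0) = 4.5725

For an MA(q) process X_t = eps_t + sum_i theta_i eps_{t-i} with
Var(eps_t) = sigma^2, the variance is
  gamma(0) = sigma^2 * (1 + sum_i theta_i^2).
  sum_i theta_i^2 = (-0.724)^2 = 0.524176.
  gamma(0) = 3 * (1 + 0.524176) = 3 * 1.524176 = 4.572528, which rounds to 4.5725.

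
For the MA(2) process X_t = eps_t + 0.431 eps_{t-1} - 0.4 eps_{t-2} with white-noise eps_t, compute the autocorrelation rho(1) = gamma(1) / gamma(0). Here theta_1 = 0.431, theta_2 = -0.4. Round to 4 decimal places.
\rho(1) = 0.1922

For an MA(q) process with theta_0 = 1, the autocovariance is
  gamma(k) = sigma^2 * sum_{i=0..q-k} theta_i * theta_{i+k},
and rho(k) = gamma(k) / gamma(0). Sigma^2 cancels.
  numerator   = (1)*(0.431) + (0.431)*(-0.4) = 0.2586.
  denominator = (1)^2 + (0.431)^2 + (-0.4)^2 = 1.345761.
  rho(1) = 0.2586 / 1.345761 = 0.1922.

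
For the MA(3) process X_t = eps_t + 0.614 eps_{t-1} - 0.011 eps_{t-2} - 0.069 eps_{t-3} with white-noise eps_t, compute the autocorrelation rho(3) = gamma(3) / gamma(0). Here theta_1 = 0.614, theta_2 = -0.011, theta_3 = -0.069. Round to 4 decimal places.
\rho(3) = -0.0499

For an MA(q) process with theta_0 = 1, the autocovariance is
  gamma(k) = sigma^2 * sum_{i=0..q-k} theta_i * theta_{i+k},
and rho(k) = gamma(k) / gamma(0). Sigma^2 cancels.
  numerator   = (1)*(-0.069) = -0.069.
  denominator = (1)^2 + (0.614)^2 + (-0.011)^2 + (-0.069)^2 = 1.381878.
  rho(3) = -0.069 / 1.381878 = -0.0499.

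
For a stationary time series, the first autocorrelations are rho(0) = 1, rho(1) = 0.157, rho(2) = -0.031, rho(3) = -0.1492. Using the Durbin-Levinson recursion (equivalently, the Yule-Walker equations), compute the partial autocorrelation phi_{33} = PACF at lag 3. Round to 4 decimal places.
\phi_{33} = -0.1390

The PACF at lag k is phi_{kk}, the last component of the solution
to the Yule-Walker system G_k phi = r_k where
  (G_k)_{ij} = rho(|i - j|), (r_k)_i = rho(i), i,j = 1..k.
Equivalently, Durbin-Levinson gives phi_{kk} iteratively:
  phi_{11} = rho(1)
  phi_{kk} = [rho(k) - sum_{j=1..k-1} phi_{k-1,j} rho(k-j)]
            / [1 - sum_{j=1..k-1} phi_{k-1,j} rho(j)],
  phi_{k,j} = phi_{k-1,j} - phi_{kk} phi_{k-1,k-j},  j = 1..k-1.
Step k = 1:
  phi_11 = rho(1) = 0.157.
Step k = 2:
  phi_22 = [rho(2) - phi_11 rho(1)] / [1 - phi_11 rho(1)] = [-0.031 - (0.157)(0.157)] / [1 - (0.157)(0.157)]
         = -0.055649 / 0.975351 = -0.057055.
  Update: phi_21 = phi_11 - phi_22 phi_11 = 0.157 - (-0.057055)(0.157) = 0.165958.
Step k = 3:
  phi_33 = [rho(3) - phi_21 rho(2) - phi_22 rho(1)] / [1 - phi_21 rho(1) - phi_22 rho(2)]
    numerator   = -0.1492 - (0.165958)(-0.031) - (-0.057055)(0.157) = -0.13509762
    denominator = 1 - (0.165958)(0.157) - (-0.057055)(-0.031) = 0.97217593
  phi_33 = -0.13509762 / 0.97217593 = -0.139.
Therefore phi_{33} = -0.1390.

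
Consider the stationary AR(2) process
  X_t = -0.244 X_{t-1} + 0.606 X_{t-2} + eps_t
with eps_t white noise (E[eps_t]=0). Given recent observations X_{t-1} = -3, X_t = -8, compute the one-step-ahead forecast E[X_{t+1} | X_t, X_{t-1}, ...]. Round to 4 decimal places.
E[X_{t+1} \mid \mathcal F_t] = 0.1340

For an AR(p) model X_t = c + sum_i phi_i X_{t-i} + eps_t, the
one-step-ahead conditional mean is
  E[X_{t+1} | X_t, ...] = c + sum_i phi_i X_{t+1-i}.
Substitute known values:
  E[X_{t+1} | ...] = (-0.244) * (-8) + (0.606) * (-3)
                   = 0.1340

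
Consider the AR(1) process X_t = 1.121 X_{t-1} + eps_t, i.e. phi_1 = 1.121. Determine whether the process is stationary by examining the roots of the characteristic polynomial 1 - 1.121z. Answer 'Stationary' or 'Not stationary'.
\text{Not stationary}

The AR(p) characteristic polynomial is P(z) = 1 - 1.121z.
Stationarity requires all roots to lie outside the unit circle, i.e. |z| > 1 for every root.
This is linear in z: 1 + (-1.121) z = 0  =>  z = -1/(-1.121) = 0.892061,  |z| = 0.892061.
Moduli of all roots: 0.8921.
All moduli strictly greater than 1? No.
Verdict: Not stationary.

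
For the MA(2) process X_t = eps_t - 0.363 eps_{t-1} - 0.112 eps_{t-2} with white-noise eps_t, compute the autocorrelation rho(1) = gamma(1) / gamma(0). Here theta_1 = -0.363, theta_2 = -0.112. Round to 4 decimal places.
\rho(1) = -0.2817

For an MA(q) process with theta_0 = 1, the autocovariance is
  gamma(k) = sigma^2 * sum_{i=0..q-k} theta_i * theta_{i+k},
and rho(k) = gamma(k) / gamma(0). Sigma^2 cancels.
  numerator   = (1)*(-0.363) + (-0.363)*(-0.112) = -0.322344.
  denominator = (1)^2 + (-0.363)^2 + (-0.112)^2 = 1.144313.
  rho(1) = -0.322344 / 1.144313 = -0.2817.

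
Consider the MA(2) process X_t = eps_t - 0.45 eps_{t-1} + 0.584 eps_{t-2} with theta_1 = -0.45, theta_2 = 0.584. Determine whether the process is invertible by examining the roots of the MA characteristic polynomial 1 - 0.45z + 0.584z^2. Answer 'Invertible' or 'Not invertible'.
\text{Invertible}

The MA(q) characteristic polynomial is P(z) = 1 - 0.45z + 0.584z^2.
Invertibility requires all roots to lie outside the unit circle, i.e. |z| > 1 for every root.
Set 1 + (-0.45) z + (0.584) z^2 = 0, i.e. a z^2 + b z + c = 0 with a = 0.584, b = -0.45, c = 1.
Discriminant D = b^2 - 4ac = (-0.45)^2 - 4*(0.584)*1 = 0.2025 - (2.336) = -2.1335.
D < 0, so the roots are the complex-conjugate pair z = (-b +/- i sqrt(-D)) / (2a) = 0.3853 +/- 1.2506i.
For a conjugate pair |z|^2 = z * conj(z) = (product of roots) = c/a = 1/(0.584) = 1.712329, so |z| = sqrt(1.712329) = 1.3086 for both roots.
Moduli of all roots: 1.3086, 1.3086.
All moduli strictly greater than 1? Yes.
Verdict: Invertible.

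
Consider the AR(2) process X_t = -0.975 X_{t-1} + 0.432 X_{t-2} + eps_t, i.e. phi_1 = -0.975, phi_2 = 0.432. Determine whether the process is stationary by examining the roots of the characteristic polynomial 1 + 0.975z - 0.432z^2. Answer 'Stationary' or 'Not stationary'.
\text{Not stationary}

The AR(p) characteristic polynomial is P(z) = 1 + 0.975z - 0.432z^2.
Stationarity requires all roots to lie outside the unit circle, i.e. |z| > 1 for every root.
Set 1 + (0.975) z + (-0.432) z^2 = 0, i.e. a z^2 + b z + c = 0 with a = -0.432, b = 0.975, c = 1.
Discriminant D = b^2 - 4ac = (0.975)^2 - 4*(-0.432)*1 = 0.950625 - (-1.728) = 2.678625.
D >= 0, so the roots are real: z = (-b +/- sqrt(D)) / (2a) = (-0.975 +/- 1.636651) / (-0.864).
  z_1 = (-0.975 + 1.636651) / (-0.864) = -0.7658,   |z_1| = 0.7658.
  z_2 = (-0.975 - 1.636651) / (-0.864) = 3.0227,   |z_2| = 3.0227.
Moduli of all roots: 0.7658, 3.0227.
All moduli strictly greater than 1? No.
Verdict: Not stationary.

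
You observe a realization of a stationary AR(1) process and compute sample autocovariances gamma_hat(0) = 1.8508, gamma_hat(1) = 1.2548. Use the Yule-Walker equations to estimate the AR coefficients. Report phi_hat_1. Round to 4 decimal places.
\hat\phi_{1} = 0.6780

The Yule-Walker equations for an AR(p) process read, in matrix form,
  Gamma_p phi = r_p,   with   (Gamma_p)_{ij} = gamma(|i - j|),
                       (r_p)_i = gamma(i),   i,j = 1..p.
Substitute the sample gammas (Toeplitz matrix and right-hand side of size 1):
  Gamma_p = [[1.8508]]
  r_p     = [1.2548]
With p = 1 this is the single equation gamma(0) phi_1 = gamma(1):
  phi_hat_1 = gamma(1) / gamma(0) = 1.2548 / 1.8508 = 0.6780.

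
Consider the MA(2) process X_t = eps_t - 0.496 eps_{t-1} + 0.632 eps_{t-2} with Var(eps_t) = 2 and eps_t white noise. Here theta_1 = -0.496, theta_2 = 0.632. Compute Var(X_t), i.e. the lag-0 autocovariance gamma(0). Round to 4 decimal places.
\gamma(0) = 3.2909

For an MA(q) process X_t = eps_t + sum_i theta_i eps_{t-i} with
Var(eps_t) = sigma^2, the variance is
  gamma(0) = sigma^2 * (1 + sum_i theta_i^2).
  sum_i theta_i^2 = (-0.496)^2 + (0.632)^2 = 0.246016 + 0.399424 = 0.64544.
  gamma(0) = 2 * (1 + 0.64544) = 2 * 1.64544 = 3.29088, which rounds to 3.2909.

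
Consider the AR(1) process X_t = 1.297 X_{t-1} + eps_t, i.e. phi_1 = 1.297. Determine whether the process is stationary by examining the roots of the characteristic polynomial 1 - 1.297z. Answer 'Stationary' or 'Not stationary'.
\text{Not stationary}

The AR(p) characteristic polynomial is P(z) = 1 - 1.297z.
Stationarity requires all roots to lie outside the unit circle, i.e. |z| > 1 for every root.
This is linear in z: 1 + (-1.297) z = 0  =>  z = -1/(-1.297) = 0.77101,  |z| = 0.77101.
Moduli of all roots: 0.7710.
All moduli strictly greater than 1? No.
Verdict: Not stationary.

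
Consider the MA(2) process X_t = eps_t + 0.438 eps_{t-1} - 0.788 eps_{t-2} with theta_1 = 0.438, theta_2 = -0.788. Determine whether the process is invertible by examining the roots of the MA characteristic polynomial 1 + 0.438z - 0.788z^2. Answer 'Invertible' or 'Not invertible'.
\text{Not invertible}

The MA(q) characteristic polynomial is P(z) = 1 + 0.438z - 0.788z^2.
Invertibility requires all roots to lie outside the unit circle, i.e. |z| > 1 for every root.
Set 1 + (0.438) z + (-0.788) z^2 = 0, i.e. a z^2 + b z + c = 0 with a = -0.788, b = 0.438, c = 1.
Discriminant D = b^2 - 4ac = (0.438)^2 - 4*(-0.788)*1 = 0.191844 - (-3.152) = 3.343844.
D >= 0, so the roots are real: z = (-b +/- sqrt(D)) / (2a) = (-0.438 +/- 1.828618) / (-1.576).
  z_1 = (-0.438 + 1.828618) / (-1.576) = -0.8824,   |z_1| = 0.8824.
  z_2 = (-0.438 - 1.828618) / (-1.576) = 1.4382,   |z_2| = 1.4382.
Moduli of all roots: 0.8824, 1.4382.
All moduli strictly greater than 1? No.
Verdict: Not invertible.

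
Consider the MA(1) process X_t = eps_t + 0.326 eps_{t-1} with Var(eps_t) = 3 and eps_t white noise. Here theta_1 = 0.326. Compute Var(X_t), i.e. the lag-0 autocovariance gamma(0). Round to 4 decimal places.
\gamma(0) = 3.3188

For an MA(q) process X_t = eps_t + sum_i theta_i eps_{t-i} with
Var(eps_t) = sigma^2, the variance is
  gamma(0) = sigma^2 * (1 + sum_i theta_i^2).
  sum_i theta_i^2 = (0.326)^2 = 0.106276.
  gamma(0) = 3 * (1 + 0.106276) = 3 * 1.106276 = 3.318828, which rounds to 3.3188.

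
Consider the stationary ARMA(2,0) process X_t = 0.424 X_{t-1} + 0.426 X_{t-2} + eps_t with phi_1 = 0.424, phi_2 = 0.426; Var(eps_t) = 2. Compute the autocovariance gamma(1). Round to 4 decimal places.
\gamma(1) = 3.9724

Multiply the model equation by X_{t-k} and take expectations. With theta_0 = psi_0 = 1 and psi_j the MA(infinity) weights, this gives
  gamma(k) - sum_i phi_i gamma(k-i) = c_k,
  c_k = sigma^2 * sum_{j=k..q} theta_j psi_{j-k}   (c_k = 0 for k > q),
using gamma(-m) = gamma(m).
Pure AR (q = 0): c_0 = sigma^2 = 2, c_k = 0 for k >= 1.
Equations for k = 0, 1, 2 (AR order 2, c_2 = 0):
  (E0) gamma(0) = phi_1 gamma(1) + phi_2 gamma(2) + c_0
  (E1) gamma(1) = phi_1 gamma(0) + phi_2 gamma(1) + c_1
  (E2) gamma(2) = phi_1 gamma(1) + phi_2 gamma(0)
From (E1): gamma(1) = A gamma(0) + B with
  A = phi_1 / (1 - phi_2) = 0.424 / 0.574 = 0.738676,   B = c_1 / (1 - phi_2) = 0 / 0.574 = 0.
Insert (E2) into (E0): gamma(0) (1 - phi_2^2) = phi_1 (1 + phi_2) gamma(1) + c_0.
  phi_1 (1 + phi_2) = (0.424)(1.426) = 0.604624,   1 - phi_2^2 = 0.818524.
Replace gamma(1) by A gamma(0) + B and collect gamma(0):
  gamma(0) [0.818524 - (0.604624)(0.738676)] = c_0 = 2
  gamma(0) * 0.371903 = 2
  gamma(0) = 2 / 0.371903 = 5.377749.
  gamma(1) = A gamma(0) = (0.738676)(5.377749) = 3.972414.
Therefore gamma(1) = 3.9724 (to 4 decimal places).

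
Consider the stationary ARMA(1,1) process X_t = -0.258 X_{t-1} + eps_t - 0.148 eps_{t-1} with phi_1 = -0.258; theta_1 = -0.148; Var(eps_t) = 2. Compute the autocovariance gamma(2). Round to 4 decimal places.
\gamma(2) = 0.2330

Multiply the model equation by X_{t-k} and take expectations. With theta_0 = psi_0 = 1 and psi_j the MA(infinity) weights, this gives
  gamma(k) - sum_i phi_i gamma(k-i) = c_k,
  c_k = sigma^2 * sum_{j=k..q} theta_j psi_{j-k}   (c_k = 0 for k > q),
using gamma(-m) = gamma(m).
psi-weights needed (psi_j = theta_j + sum_i phi_i psi_{j-i}):
  psi_1 = theta_1 + phi_1 = -0.148 + (-0.258) = -0.406
Right-hand sides:
  c_0 = sigma^2 (1 + theta_1 psi_1) = 2 * (1 + (-0.148)(-0.406)) = 2 * 1.060088 = 2.120176
  c_1 = sigma^2 theta_1 = 2 * (-0.148) = -0.296
  c_2 = 0
Equations for k = 0 and k = 1 (AR order 1):
  gamma(0) = phi_1 gamma(1) + c_0
  gamma(1) = phi_1 gamma(0) + c_1
Substituting the second into the first: gamma(0) (1 - phi_1^2) = c_0 + phi_1 c_1, so
  gamma(0) = (c_0 + phi_1 c_1) / (1 - phi_1^2) = (2.120176 + (-0.258)(-0.296)) / (1 - (-0.258)^2) = 2.196544 / 0.933436 = 2.353181.
  gamma(1) = phi_1 gamma(0) + c_1 = (-0.258)(2.353181) + (-0.296) = -0.903121.
For k = 2 (> q): gamma(2) = phi_1 gamma(1) = (-0.258)(-0.903121) = 0.233005.
Therefore gamma(2) = 0.2330 (to 4 decimal places).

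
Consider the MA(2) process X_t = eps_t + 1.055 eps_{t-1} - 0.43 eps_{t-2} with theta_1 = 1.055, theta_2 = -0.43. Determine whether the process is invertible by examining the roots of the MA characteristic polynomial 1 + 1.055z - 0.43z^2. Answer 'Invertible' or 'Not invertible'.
\text{Not invertible}

The MA(q) characteristic polynomial is P(z) = 1 + 1.055z - 0.43z^2.
Invertibility requires all roots to lie outside the unit circle, i.e. |z| > 1 for every root.
Set 1 + (1.055) z + (-0.43) z^2 = 0, i.e. a z^2 + b z + c = 0 with a = -0.43, b = 1.055, c = 1.
Discriminant D = b^2 - 4ac = (1.055)^2 - 4*(-0.43)*1 = 1.113025 - (-1.72) = 2.833025.
D >= 0, so the roots are real: z = (-b +/- sqrt(D)) / (2a) = (-1.055 +/- 1.683159) / (-0.86).
  z_1 = (-1.055 + 1.683159) / (-0.86) = -0.7304,   |z_1| = 0.7304.
  z_2 = (-1.055 - 1.683159) / (-0.86) = 3.1839,   |z_2| = 3.1839.
Moduli of all roots: 0.7304, 3.1839.
All moduli strictly greater than 1? No.
Verdict: Not invertible.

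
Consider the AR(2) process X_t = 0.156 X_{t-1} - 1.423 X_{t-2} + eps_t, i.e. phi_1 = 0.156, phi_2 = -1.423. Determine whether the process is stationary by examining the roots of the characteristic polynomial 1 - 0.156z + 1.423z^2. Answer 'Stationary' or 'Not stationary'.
\text{Not stationary}

The AR(p) characteristic polynomial is P(z) = 1 - 0.156z + 1.423z^2.
Stationarity requires all roots to lie outside the unit circle, i.e. |z| > 1 for every root.
Set 1 + (-0.156) z + (1.423) z^2 = 0, i.e. a z^2 + b z + c = 0 with a = 1.423, b = -0.156, c = 1.
Discriminant D = b^2 - 4ac = (-0.156)^2 - 4*(1.423)*1 = 0.024336 - (5.692) = -5.667664.
D < 0, so the roots are the complex-conjugate pair z = (-b +/- i sqrt(-D)) / (2a) = 0.0548 +/- 0.8365i.
For a conjugate pair |z|^2 = z * conj(z) = (product of roots) = c/a = 1/(1.423) = 0.702741, so |z| = sqrt(0.702741) = 0.8383 for both roots.
Moduli of all roots: 0.8383, 0.8383.
All moduli strictly greater than 1? No.
Verdict: Not stationary.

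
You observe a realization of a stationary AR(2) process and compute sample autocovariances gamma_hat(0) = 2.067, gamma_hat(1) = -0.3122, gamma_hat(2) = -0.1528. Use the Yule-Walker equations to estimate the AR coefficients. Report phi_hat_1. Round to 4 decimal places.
\hat\phi_{1} = -0.1660

The Yule-Walker equations for an AR(p) process read, in matrix form,
  Gamma_p phi = r_p,   with   (Gamma_p)_{ij} = gamma(|i - j|),
                       (r_p)_i = gamma(i),   i,j = 1..p.
Substitute the sample gammas (Toeplitz matrix and right-hand side of size 2):
  Gamma_p = [[2.067, -0.3122], [-0.3122, 2.067]]
  r_p     = [-0.3122, -0.1528]
Written out:
  2.067 phi_1 - 0.3122 phi_2 = -0.3122
  -0.3122 phi_1 + 2.067 phi_2 = -0.1528
Solve by Cramer's rule:
  det = gamma(0)^2 - gamma(1)^2 = (2.067)^2 - (-0.3122)^2 = 4.272489 - 0.09746884 = 4.17502016
  phi_hat_1 = [gamma(1) gamma(0) - gamma(1) gamma(2)] / det = [(-0.3122)(2.067) - (-0.3122)(-0.1528)] / 4.17502016 = -0.69302156 / 4.17502016 = -0.166
  phi_hat_2 = [gamma(0) gamma(2) - gamma(1)^2] / det = [(2.067)(-0.1528) - (-0.3122)^2] / 4.17502016 = -0.41330644 / 4.17502016 = -0.099
So phi_hat = [-0.1660, -0.0990].
Therefore phi_hat_1 = -0.1660.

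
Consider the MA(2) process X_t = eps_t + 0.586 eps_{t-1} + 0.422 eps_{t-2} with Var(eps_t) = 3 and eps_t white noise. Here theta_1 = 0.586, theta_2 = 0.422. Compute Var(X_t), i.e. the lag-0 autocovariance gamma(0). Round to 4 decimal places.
\gamma(0) = 4.5644

For an MA(q) process X_t = eps_t + sum_i theta_i eps_{t-i} with
Var(eps_t) = sigma^2, the variance is
  gamma(0) = sigma^2 * (1 + sum_i theta_i^2).
  sum_i theta_i^2 = (0.586)^2 + (0.422)^2 = 0.343396 + 0.178084 = 0.52148.
  gamma(0) = 3 * (1 + 0.52148) = 3 * 1.52148 = 4.56444, which rounds to 4.5644.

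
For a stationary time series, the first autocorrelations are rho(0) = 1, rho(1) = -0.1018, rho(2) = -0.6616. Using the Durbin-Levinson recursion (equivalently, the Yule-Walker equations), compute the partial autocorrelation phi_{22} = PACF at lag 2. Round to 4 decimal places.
\phi_{22} = -0.6790

The PACF at lag k is phi_{kk}, the last component of the solution
to the Yule-Walker system G_k phi = r_k where
  (G_k)_{ij} = rho(|i - j|), (r_k)_i = rho(i), i,j = 1..k.
Equivalently, Durbin-Levinson gives phi_{kk} iteratively:
  phi_{11} = rho(1)
  phi_{kk} = [rho(k) - sum_{j=1..k-1} phi_{k-1,j} rho(k-j)]
            / [1 - sum_{j=1..k-1} phi_{k-1,j} rho(j)],
  phi_{k,j} = phi_{k-1,j} - phi_{kk} phi_{k-1,k-j},  j = 1..k-1.
Step k = 1:
  phi_11 = rho(1) = -0.1018.
Step k = 2:
  phi_22 = [rho(2) - phi_11 rho(1)] / [1 - phi_11 rho(1)] = [-0.6616 - (-0.1018)(-0.1018)] / [1 - (-0.1018)(-0.1018)]
         = -0.67196324 / 0.98963676 = -0.679.
Therefore phi_{22} = -0.6790.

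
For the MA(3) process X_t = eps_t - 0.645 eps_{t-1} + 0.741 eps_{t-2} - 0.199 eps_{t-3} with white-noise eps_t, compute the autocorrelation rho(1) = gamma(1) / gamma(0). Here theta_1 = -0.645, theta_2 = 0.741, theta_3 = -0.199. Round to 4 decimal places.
\rho(1) = -0.6337

For an MA(q) process with theta_0 = 1, the autocovariance is
  gamma(k) = sigma^2 * sum_{i=0..q-k} theta_i * theta_{i+k},
and rho(k) = gamma(k) / gamma(0). Sigma^2 cancels.
  numerator   = (1)*(-0.645) + (-0.645)*(0.741) + (0.741)*(-0.199) = -1.270404.
  denominator = (1)^2 + (-0.645)^2 + (0.741)^2 + (-0.199)^2 = 2.004707.
  rho(1) = -1.270404 / 2.004707 = -0.6337.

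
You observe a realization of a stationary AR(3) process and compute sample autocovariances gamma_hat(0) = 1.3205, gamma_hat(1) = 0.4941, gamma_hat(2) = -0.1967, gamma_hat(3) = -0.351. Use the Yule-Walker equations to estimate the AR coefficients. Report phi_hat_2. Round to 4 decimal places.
\hat\phi_{2} = -0.2930

The Yule-Walker equations for an AR(p) process read, in matrix form,
  Gamma_p phi = r_p,   with   (Gamma_p)_{ij} = gamma(|i - j|),
                       (r_p)_i = gamma(i),   i,j = 1..p.
Substitute the sample gammas (Toeplitz matrix and right-hand side of size 3):
  Gamma_p = [[1.3205, 0.4941, -0.1967], [0.4941, 1.3205, 0.4941], [-0.1967, 0.4941, 1.3205]]
  r_p     = [0.4941, -0.1967, -0.351]
Written out (R1..R3):
  (R1) 1.3205 phi_1 + 0.4941 phi_2 - 0.1967 phi_3 = 0.4941
  (R2) 0.4941 phi_1 + 1.3205 phi_2 + 0.4941 phi_3 = -0.1967
  (R3) -0.1967 phi_1 + 0.4941 phi_2 + 1.3205 phi_3 = -0.351
Gaussian elimination:
  R2 <- R2 - (0.4941/1.3205) R1 = R2 - (0.374176) R1:  1.135619 phi_2 + 0.567701 phi_3 = -0.381581
  R3 <- R3 - (-0.1967/1.3205) R1 = R3 - (-0.148959) R1:  0.567701 phi_2 + 1.2912 phi_3 = -0.277399
  R3 <- R3 - (0.567701/1.135619) R2 = R3 - (0.499904) R2:  1.007404 phi_3 = -0.086646
Back-substitution:
  phi_hat_3 = -0.086646 / 1.007404 = -0.086009
  phi_hat_2 = (-0.381581 - (0.567701)(-0.086009)) / 1.135619 = -0.293015
  phi_hat_1 = (0.4941 - (0.4941)(-0.293015) - (-0.1967)(-0.086009)) / 1.3205 = 0.471004
So phi_hat = [0.4710, -0.2930, -0.0860].
Therefore phi_hat_2 = -0.2930.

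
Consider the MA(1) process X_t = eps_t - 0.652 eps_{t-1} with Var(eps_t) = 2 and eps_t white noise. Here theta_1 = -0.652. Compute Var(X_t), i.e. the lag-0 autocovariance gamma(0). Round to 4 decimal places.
\gamma(0) = 2.8502

For an MA(q) process X_t = eps_t + sum_i theta_i eps_{t-i} with
Var(eps_t) = sigma^2, the variance is
  gamma(0) = sigma^2 * (1 + sum_i theta_i^2).
  sum_i theta_i^2 = (-0.652)^2 = 0.425104.
  gamma(0) = 2 * (1 + 0.425104) = 2 * 1.425104 = 2.850208, which rounds to 2.8502.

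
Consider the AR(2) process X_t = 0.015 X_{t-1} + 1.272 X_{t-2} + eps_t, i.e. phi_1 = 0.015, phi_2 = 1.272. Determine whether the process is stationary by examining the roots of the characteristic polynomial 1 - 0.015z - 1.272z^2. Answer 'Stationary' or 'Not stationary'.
\text{Not stationary}

The AR(p) characteristic polynomial is P(z) = 1 - 0.015z - 1.272z^2.
Stationarity requires all roots to lie outside the unit circle, i.e. |z| > 1 for every root.
Set 1 + (-0.015) z + (-1.272) z^2 = 0, i.e. a z^2 + b z + c = 0 with a = -1.272, b = -0.015, c = 1.
Discriminant D = b^2 - 4ac = (-0.015)^2 - 4*(-1.272)*1 = 0.000225 - (-5.088) = 5.088225.
D >= 0, so the roots are real: z = (-b +/- sqrt(D)) / (2a) = (0.015 +/- 2.255709) / (-2.544).
  z_1 = (0.015 + 2.255709) / (-2.544) = -0.8926,   |z_1| = 0.8926.
  z_2 = (0.015 - 2.255709) / (-2.544) = 0.8808,   |z_2| = 0.8808.
Moduli of all roots: 0.8926, 0.8808.
All moduli strictly greater than 1? No.
Verdict: Not stationary.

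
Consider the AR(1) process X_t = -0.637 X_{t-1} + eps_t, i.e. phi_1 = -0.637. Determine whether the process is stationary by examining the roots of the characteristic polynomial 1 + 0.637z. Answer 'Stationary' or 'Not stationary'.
\text{Stationary}

The AR(p) characteristic polynomial is P(z) = 1 + 0.637z.
Stationarity requires all roots to lie outside the unit circle, i.e. |z| > 1 for every root.
This is linear in z: 1 + (0.637) z = 0  =>  z = -1/(0.637) = -1.569859,  |z| = 1.569859.
Moduli of all roots: 1.5699.
All moduli strictly greater than 1? Yes.
Verdict: Stationary.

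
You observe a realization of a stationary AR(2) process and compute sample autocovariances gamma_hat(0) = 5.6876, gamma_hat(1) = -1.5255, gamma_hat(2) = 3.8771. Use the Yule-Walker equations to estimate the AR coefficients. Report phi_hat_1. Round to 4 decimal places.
\hat\phi_{1} = -0.0920

The Yule-Walker equations for an AR(p) process read, in matrix form,
  Gamma_p phi = r_p,   with   (Gamma_p)_{ij} = gamma(|i - j|),
                       (r_p)_i = gamma(i),   i,j = 1..p.
Substitute the sample gammas (Toeplitz matrix and right-hand side of size 2):
  Gamma_p = [[5.6876, -1.5255], [-1.5255, 5.6876]]
  r_p     = [-1.5255, 3.8771]
Written out:
  5.6876 phi_1 - 1.5255 phi_2 = -1.5255
  -1.5255 phi_1 + 5.6876 phi_2 = 3.8771
Solve by Cramer's rule:
  det = gamma(0)^2 - gamma(1)^2 = (5.6876)^2 - (-1.5255)^2 = 32.34879376 - 2.32715025 = 30.02164351
  phi_hat_1 = [gamma(1) gamma(0) - gamma(1) gamma(2)] / det = [(-1.5255)(5.6876) - (-1.5255)(3.8771)] / 30.02164351 = -2.76191775 / 30.02164351 = -0.092
  phi_hat_2 = [gamma(0) gamma(2) - gamma(1)^2] / det = [(5.6876)(3.8771) - (-1.5255)^2] / 30.02164351 = 19.72424371 / 30.02164351 = 0.657
So phi_hat = [-0.0920, 0.6570].
Therefore phi_hat_1 = -0.0920.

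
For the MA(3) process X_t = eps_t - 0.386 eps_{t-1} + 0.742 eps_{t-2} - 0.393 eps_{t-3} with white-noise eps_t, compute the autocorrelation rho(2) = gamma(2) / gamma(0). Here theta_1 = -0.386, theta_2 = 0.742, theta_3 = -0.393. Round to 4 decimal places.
\rho(2) = 0.4820

For an MA(q) process with theta_0 = 1, the autocovariance is
  gamma(k) = sigma^2 * sum_{i=0..q-k} theta_i * theta_{i+k},
and rho(k) = gamma(k) / gamma(0). Sigma^2 cancels.
  numerator   = (1)*(0.742) + (-0.386)*(-0.393) = 0.893698.
  denominator = (1)^2 + (-0.386)^2 + (0.742)^2 + (-0.393)^2 = 1.854009.
  rho(2) = 0.893698 / 1.854009 = 0.4820.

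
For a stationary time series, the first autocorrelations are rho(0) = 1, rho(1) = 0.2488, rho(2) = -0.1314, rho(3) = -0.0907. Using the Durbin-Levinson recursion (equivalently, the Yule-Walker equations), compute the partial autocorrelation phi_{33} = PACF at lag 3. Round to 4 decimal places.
\phi_{33} = 0.0000

The PACF at lag k is phi_{kk}, the last component of the solution
to the Yule-Walker system G_k phi = r_k where
  (G_k)_{ij} = rho(|i - j|), (r_k)_i = rho(i), i,j = 1..k.
Equivalently, Durbin-Levinson gives phi_{kk} iteratively:
  phi_{11} = rho(1)
  phi_{kk} = [rho(k) - sum_{j=1..k-1} phi_{k-1,j} rho(k-j)]
            / [1 - sum_{j=1..k-1} phi_{k-1,j} rho(j)],
  phi_{k,j} = phi_{k-1,j} - phi_{kk} phi_{k-1,k-j},  j = 1..k-1.
Step k = 1:
  phi_11 = rho(1) = 0.2488.
Step k = 2:
  phi_22 = [rho(2) - phi_11 rho(1)] / [1 - phi_11 rho(1)] = [-0.1314 - (0.2488)(0.2488)] / [1 - (0.2488)(0.2488)]
         = -0.19330144 / 0.93809856 = -0.206057.
  Update: phi_21 = phi_11 - phi_22 phi_11 = 0.2488 - (-0.206057)(0.2488) = 0.300067.
Step k = 3:
  phi_33 = [rho(3) - phi_21 rho(2) - phi_22 rho(1)] / [1 - phi_21 rho(1) - phi_22 rho(2)]
    numerator   = -0.0907 - (0.300067)(-0.1314) - (-0.206057)(0.2488) = -0.00000432
    denominator = 1 - (0.300067)(0.2488) - (-0.206057)(-0.1314) = 0.89826751
  phi_33 = -0.00000432 / 0.89826751 = 0.
Therefore phi_{33} = 0.0000.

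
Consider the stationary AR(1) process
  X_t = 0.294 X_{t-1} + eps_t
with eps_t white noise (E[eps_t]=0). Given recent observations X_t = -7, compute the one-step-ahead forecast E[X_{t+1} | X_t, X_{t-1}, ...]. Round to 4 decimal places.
E[X_{t+1} \mid \mathcal F_t] = -2.0580

For an AR(p) model X_t = c + sum_i phi_i X_{t-i} + eps_t, the
one-step-ahead conditional mean is
  E[X_{t+1} | X_t, ...] = c + sum_i phi_i X_{t+1-i}.
Substitute known values:
  E[X_{t+1} | ...] = (0.294) * (-7)
                   = -2.0580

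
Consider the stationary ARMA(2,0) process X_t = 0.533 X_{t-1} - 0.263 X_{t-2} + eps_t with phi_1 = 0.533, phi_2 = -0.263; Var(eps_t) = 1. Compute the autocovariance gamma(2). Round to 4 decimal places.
\gamma(2) = -0.0498

Multiply the model equation by X_{t-k} and take expectations. With theta_0 = psi_0 = 1 and psi_j the MA(infinity) weights, this gives
  gamma(k) - sum_i phi_i gamma(k-i) = c_k,
  c_k = sigma^2 * sum_{j=k..q} theta_j psi_{j-k}   (c_k = 0 for k > q),
using gamma(-m) = gamma(m).
Pure AR (q = 0): c_0 = sigma^2 = 1, c_k = 0 for k >= 1.
Equations for k = 0, 1, 2 (AR order 2, c_2 = 0):
  (E0) gamma(0) = phi_1 gamma(1) + phi_2 gamma(2) + c_0
  (E1) gamma(1) = phi_1 gamma(0) + phi_2 gamma(1) + c_1
  (E2) gamma(2) = phi_1 gamma(1) + phi_2 gamma(0)
From (E1): gamma(1) = A gamma(0) + B with
  A = phi_1 / (1 - phi_2) = 0.533 / 1.263 = 0.422011,   B = c_1 / (1 - phi_2) = 0 / 1.263 = 0.
Insert (E2) into (E0): gamma(0) (1 - phi_2^2) = phi_1 (1 + phi_2) gamma(1) + c_0.
  phi_1 (1 + phi_2) = (0.533)(0.737) = 0.392821,   1 - phi_2^2 = 0.930831.
Replace gamma(1) by A gamma(0) + B and collect gamma(0):
  gamma(0) [0.930831 - (0.392821)(0.422011)] = c_0 = 1
  gamma(0) * 0.765056 = 1
  gamma(0) = 1 / 0.765056 = 1.307094.
  gamma(1) = A gamma(0) = (0.422011)(1.307094) = 0.551608.
  gamma(2) = phi_1 gamma(1) + phi_2 gamma(0) = (0.533)(0.551608) + (-0.263)(1.307094) = -0.049759.
Therefore gamma(2) = -0.0498 (to 4 decimal places).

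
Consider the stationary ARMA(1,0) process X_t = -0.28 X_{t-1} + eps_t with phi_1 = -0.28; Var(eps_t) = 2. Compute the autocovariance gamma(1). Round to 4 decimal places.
\gamma(1) = -0.6076

Multiply the model equation by X_{t-k} and take expectations. With theta_0 = psi_0 = 1 and psi_j the MA(infinity) weights, this gives
  gamma(k) - sum_i phi_i gamma(k-i) = c_k,
  c_k = sigma^2 * sum_{j=k..q} theta_j psi_{j-k}   (c_k = 0 for k > q),
using gamma(-m) = gamma(m).
Pure AR (q = 0): c_0 = sigma^2 = 2, c_k = 0 for k >= 1.
Equations for k = 0 and k = 1 (AR order 1):
  gamma(0) = phi_1 gamma(1) + c_0
  gamma(1) = phi_1 gamma(0) + c_1
Substituting the second into the first: gamma(0) (1 - phi_1^2) = c_0 + phi_1 c_1, so
  gamma(0) = c_0 / (1 - phi_1^2) = 2 / (1 - (-0.28)^2) = 2 / 0.9216 = 2.170139.
  gamma(1) = phi_1 gamma(0) = (-0.28)(2.170139) = -0.607639.
Therefore gamma(1) = -0.6076 (to 4 decimal places).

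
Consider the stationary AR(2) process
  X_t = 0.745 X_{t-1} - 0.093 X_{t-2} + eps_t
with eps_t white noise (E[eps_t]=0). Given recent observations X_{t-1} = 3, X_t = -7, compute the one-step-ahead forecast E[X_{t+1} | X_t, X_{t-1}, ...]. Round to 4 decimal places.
E[X_{t+1} \mid \mathcal F_t] = -5.4940

For an AR(p) model X_t = c + sum_i phi_i X_{t-i} + eps_t, the
one-step-ahead conditional mean is
  E[X_{t+1} | X_t, ...] = c + sum_i phi_i X_{t+1-i}.
Substitute known values:
  E[X_{t+1} | ...] = (0.745) * (-7) + (-0.093) * (3)
                   = -5.4940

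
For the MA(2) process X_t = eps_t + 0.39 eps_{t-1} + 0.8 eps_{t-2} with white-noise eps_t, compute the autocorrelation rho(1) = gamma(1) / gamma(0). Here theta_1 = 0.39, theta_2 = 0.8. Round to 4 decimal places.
\rho(1) = 0.3917

For an MA(q) process with theta_0 = 1, the autocovariance is
  gamma(k) = sigma^2 * sum_{i=0..q-k} theta_i * theta_{i+k},
and rho(k) = gamma(k) / gamma(0). Sigma^2 cancels.
  numerator   = (1)*(0.39) + (0.39)*(0.8) = 0.702.
  denominator = (1)^2 + (0.39)^2 + (0.8)^2 = 1.7921.
  rho(1) = 0.702 / 1.7921 = 0.3917.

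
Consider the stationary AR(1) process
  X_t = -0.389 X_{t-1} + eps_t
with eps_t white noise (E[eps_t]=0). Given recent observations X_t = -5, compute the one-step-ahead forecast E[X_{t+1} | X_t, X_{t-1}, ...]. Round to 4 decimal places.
E[X_{t+1} \mid \mathcal F_t] = 1.9450

For an AR(p) model X_t = c + sum_i phi_i X_{t-i} + eps_t, the
one-step-ahead conditional mean is
  E[X_{t+1} | X_t, ...] = c + sum_i phi_i X_{t+1-i}.
Substitute known values:
  E[X_{t+1} | ...] = (-0.389) * (-5)
                   = 1.9450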